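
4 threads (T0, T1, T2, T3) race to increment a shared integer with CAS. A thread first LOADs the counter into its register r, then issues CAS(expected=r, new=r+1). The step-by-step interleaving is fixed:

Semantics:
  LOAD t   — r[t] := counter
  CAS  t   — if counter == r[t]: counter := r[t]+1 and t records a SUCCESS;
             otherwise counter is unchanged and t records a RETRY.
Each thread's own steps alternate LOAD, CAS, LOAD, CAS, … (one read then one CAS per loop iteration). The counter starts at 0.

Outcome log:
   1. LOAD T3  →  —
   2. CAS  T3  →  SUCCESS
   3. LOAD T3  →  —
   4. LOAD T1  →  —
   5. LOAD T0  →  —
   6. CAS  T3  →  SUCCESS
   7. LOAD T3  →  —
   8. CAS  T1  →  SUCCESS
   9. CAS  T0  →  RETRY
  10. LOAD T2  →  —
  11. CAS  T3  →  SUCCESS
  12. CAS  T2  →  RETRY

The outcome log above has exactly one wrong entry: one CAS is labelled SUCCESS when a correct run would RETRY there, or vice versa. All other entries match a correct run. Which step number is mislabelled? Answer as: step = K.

Re-executing:
   1) LOAD T3:  M=0  r_T3=0
   2) CAS  T3:  M=1  r_T3=0 ✓
   3) LOAD T3:  M=1  r_T3=1
   4) LOAD T1:  M=1  r_T1=1
   5) LOAD T0:  M=1  r_T0=1
   6) CAS  T3:  M=2  r_T3=1 ✓
   7) LOAD T3:  M=2  r_T3=2
   8) CAS  T1:  M=2  r_T1=1 ✗
   9) CAS  T0:  M=2  r_T0=1 ✗
  10) LOAD T2:  M=2  r_T2=2
  11) CAS  T3:  M=3  r_T3=2 ✓
  12) CAS  T2:  M=3  r_T2=2 ✗
Flip is step 8.

step = 8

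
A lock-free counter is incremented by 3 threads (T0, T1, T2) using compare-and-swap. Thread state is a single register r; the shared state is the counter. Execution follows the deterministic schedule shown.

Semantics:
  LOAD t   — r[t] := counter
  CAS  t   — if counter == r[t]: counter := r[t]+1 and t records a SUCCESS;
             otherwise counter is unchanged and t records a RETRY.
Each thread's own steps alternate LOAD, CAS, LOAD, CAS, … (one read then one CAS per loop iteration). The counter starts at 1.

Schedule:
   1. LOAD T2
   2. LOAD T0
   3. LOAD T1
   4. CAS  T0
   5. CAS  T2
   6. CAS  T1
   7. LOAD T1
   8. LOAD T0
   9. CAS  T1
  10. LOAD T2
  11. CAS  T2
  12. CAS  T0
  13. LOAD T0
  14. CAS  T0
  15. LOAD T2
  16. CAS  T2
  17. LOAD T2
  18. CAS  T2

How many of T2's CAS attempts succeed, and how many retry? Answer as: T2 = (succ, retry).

T2 = (3, 1)

T2 LOAD — after: cnt=1, r=1 — load
T0 LOAD — after: cnt=1, r=1 — load
T1 LOAD — after: cnt=1, r=1 — load
T0 CAS — after: cnt=2, r=1 — ok
T2 CAS — after: cnt=2, r=1 — retry
T1 CAS — after: cnt=2, r=1 — retry
T1 LOAD — after: cnt=2, r=2 — load
T0 LOAD — after: cnt=2, r=2 — load
T1 CAS — after: cnt=3, r=2 — ok
T2 LOAD — after: cnt=3, r=3 — load
T2 CAS — after: cnt=4, r=3 — ok
T0 CAS — after: cnt=4, r=2 — retry
T0 LOAD — after: cnt=4, r=4 — load
T0 CAS — after: cnt=5, r=4 — ok
T2 LOAD — after: cnt=5, r=5 — load
T2 CAS — after: cnt=6, r=5 — ok
T2 LOAD — after: cnt=6, r=6 — load
T2 CAS — after: cnt=7, r=6 — ok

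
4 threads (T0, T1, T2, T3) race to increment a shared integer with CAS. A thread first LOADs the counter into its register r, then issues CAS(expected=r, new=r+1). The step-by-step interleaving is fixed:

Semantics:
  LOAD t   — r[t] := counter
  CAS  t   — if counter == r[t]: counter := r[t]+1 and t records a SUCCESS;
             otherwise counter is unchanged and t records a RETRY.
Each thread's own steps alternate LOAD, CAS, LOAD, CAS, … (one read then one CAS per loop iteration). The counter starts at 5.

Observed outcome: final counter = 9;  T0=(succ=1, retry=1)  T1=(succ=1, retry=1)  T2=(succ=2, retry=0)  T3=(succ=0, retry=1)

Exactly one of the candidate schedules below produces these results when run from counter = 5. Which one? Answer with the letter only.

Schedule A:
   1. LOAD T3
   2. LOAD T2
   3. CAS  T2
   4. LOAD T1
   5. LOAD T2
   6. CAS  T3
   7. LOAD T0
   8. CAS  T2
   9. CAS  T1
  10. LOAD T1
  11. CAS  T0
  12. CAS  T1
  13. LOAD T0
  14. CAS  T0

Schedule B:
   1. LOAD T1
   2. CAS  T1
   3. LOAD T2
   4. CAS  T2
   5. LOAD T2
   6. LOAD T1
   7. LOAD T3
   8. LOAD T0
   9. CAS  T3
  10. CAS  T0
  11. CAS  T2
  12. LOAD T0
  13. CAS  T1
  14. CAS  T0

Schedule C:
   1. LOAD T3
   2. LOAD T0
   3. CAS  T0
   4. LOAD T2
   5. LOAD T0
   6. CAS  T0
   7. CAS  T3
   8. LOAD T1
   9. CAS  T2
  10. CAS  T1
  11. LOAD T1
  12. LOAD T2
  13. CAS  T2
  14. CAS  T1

A

Run A:
1. LOAD T3 → mem=5 r[T3]=5 [LOAD]
2. LOAD T2 → mem=5 r[T2]=5 [LOAD]
3. CAS T2 → mem=6 r[T2]=5 [OK]
4. LOAD T1 → mem=6 r[T1]=6 [LOAD]
5. LOAD T2 → mem=6 r[T2]=6 [LOAD]
6. CAS T3 → mem=6 r[T3]=5 [RETRY]
7. LOAD T0 → mem=6 r[T0]=6 [LOAD]
8. CAS T2 → mem=7 r[T2]=6 [OK]
9. CAS T1 → mem=7 r[T1]=6 [RETRY]
10. LOAD T1 → mem=7 r[T1]=7 [LOAD]
11. CAS T0 → mem=7 r[T0]=6 [RETRY]
12. CAS T1 → mem=8 r[T1]=7 [OK]
13. LOAD T0 → mem=8 r[T0]=8 [LOAD]
14. CAS T0 → mem=9 r[T0]=8 [OK]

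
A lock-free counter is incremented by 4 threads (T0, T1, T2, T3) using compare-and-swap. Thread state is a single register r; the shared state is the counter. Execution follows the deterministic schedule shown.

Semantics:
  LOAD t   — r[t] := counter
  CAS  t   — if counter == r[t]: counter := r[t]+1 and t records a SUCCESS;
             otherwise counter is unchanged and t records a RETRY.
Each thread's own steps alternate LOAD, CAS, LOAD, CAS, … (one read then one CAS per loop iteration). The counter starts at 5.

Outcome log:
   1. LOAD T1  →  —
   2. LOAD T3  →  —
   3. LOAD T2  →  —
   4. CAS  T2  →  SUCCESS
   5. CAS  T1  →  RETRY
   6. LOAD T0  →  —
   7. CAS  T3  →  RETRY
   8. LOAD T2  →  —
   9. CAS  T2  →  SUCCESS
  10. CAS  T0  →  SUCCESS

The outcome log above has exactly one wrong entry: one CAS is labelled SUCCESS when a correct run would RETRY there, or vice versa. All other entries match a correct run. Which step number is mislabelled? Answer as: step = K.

step = 10

Re-executing:
   1) LOAD T1:  M=5  r_T1=5
   2) LOAD T3:  M=5  r_T3=5
   3) LOAD T2:  M=5  r_T2=5
   4) CAS  T2:  M=6  r_T2=5 ✓
   5) CAS  T1:  M=6  r_T1=5 ✗
   6) LOAD T0:  M=6  r_T0=6
   7) CAS  T3:  M=6  r_T3=5 ✗
   8) LOAD T2:  M=6  r_T2=6
   9) CAS  T2:  M=7  r_T2=6 ✓
  10) CAS  T0:  M=7  r_T0=6 ✗
Flip is step 10.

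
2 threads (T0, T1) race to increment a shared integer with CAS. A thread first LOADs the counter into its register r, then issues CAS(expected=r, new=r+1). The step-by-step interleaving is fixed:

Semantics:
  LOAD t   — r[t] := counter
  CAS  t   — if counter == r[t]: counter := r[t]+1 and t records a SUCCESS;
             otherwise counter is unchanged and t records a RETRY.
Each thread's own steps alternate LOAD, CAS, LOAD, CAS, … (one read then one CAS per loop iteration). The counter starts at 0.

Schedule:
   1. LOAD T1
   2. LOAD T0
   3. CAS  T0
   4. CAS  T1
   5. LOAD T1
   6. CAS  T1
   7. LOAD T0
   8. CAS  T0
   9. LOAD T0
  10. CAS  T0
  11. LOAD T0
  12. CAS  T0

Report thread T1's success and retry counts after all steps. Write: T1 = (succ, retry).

1. LOAD T1 → mem=0 r[T1]=0 [LOAD]
2. LOAD T0 → mem=0 r[T0]=0 [LOAD]
3. CAS T0 → mem=1 r[T0]=0 [OK]
4. CAS T1 → mem=1 r[T1]=0 [RETRY]
5. LOAD T1 → mem=1 r[T1]=1 [LOAD]
6. CAS T1 → mem=2 r[T1]=1 [OK]
7. LOAD T0 → mem=2 r[T0]=2 [LOAD]
8. CAS T0 → mem=3 r[T0]=2 [OK]
9. LOAD T0 → mem=3 r[T0]=3 [LOAD]
10. CAS T0 → mem=4 r[T0]=3 [OK]
11. LOAD T0 → mem=4 r[T0]=4 [LOAD]
12. CAS T0 → mem=5 r[T0]=4 [OK]

T1 = (1, 1)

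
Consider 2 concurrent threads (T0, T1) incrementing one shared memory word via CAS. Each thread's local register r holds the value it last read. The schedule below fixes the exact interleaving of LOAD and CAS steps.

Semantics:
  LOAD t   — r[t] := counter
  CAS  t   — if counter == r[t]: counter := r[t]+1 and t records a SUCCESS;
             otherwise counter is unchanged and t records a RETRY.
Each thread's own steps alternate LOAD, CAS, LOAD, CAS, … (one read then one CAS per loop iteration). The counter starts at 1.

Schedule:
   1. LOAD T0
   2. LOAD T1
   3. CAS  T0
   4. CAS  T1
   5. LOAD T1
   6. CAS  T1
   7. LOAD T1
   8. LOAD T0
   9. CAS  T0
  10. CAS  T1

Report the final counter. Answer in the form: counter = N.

counter = 4

[1] T0.load  rd  (counter 1, T0.r 1)
[2] T1.load  rd  (counter 1, T1.r 1)
[3] T0.cas  hit  (counter 2, T0.r 1)
[4] T1.cas  miss  (counter 2, T1.r 1)
[5] T1.load  rd  (counter 2, T1.r 2)
[6] T1.cas  hit  (counter 3, T1.r 2)
[7] T1.load  rd  (counter 3, T1.r 3)
[8] T0.load  rd  (counter 3, T0.r 3)
[9] T0.cas  hit  (counter 4, T0.r 3)
[10] T1.cas  miss  (counter 4, T1.r 3)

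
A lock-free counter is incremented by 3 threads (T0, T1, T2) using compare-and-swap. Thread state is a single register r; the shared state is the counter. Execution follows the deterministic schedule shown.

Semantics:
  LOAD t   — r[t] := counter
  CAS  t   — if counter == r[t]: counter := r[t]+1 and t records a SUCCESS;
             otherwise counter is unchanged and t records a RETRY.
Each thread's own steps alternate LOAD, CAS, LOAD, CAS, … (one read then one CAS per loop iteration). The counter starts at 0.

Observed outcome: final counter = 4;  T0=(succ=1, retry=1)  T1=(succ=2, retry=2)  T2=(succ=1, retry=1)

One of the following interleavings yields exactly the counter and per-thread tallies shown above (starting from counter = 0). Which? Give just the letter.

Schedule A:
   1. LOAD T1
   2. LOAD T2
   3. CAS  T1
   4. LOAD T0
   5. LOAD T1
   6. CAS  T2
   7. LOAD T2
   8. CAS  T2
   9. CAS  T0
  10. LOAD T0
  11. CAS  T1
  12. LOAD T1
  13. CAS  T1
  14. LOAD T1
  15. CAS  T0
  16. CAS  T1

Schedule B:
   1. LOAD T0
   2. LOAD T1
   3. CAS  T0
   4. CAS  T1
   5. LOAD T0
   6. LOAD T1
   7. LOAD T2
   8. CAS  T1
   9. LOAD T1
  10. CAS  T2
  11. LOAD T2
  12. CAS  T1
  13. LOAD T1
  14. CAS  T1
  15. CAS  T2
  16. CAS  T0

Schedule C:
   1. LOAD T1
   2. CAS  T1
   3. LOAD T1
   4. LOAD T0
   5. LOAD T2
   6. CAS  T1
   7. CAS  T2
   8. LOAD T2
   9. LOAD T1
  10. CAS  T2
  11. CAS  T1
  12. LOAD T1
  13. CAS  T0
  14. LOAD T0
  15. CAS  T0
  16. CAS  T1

C

Tracing schedule C:
T1 LOAD — after: cnt=0, r=0 — load
T1 CAS — after: cnt=1, r=0 — ok
T1 LOAD — after: cnt=1, r=1 — load
T0 LOAD — after: cnt=1, r=1 — load
T2 LOAD — after: cnt=1, r=1 — load
T1 CAS — after: cnt=2, r=1 — ok
T2 CAS — after: cnt=2, r=1 — retry
T2 LOAD — after: cnt=2, r=2 — load
T1 LOAD — after: cnt=2, r=2 — load
T2 CAS — after: cnt=3, r=2 — ok
T1 CAS — after: cnt=3, r=2 — retry
T1 LOAD — after: cnt=3, r=3 — load
T0 CAS — after: cnt=3, r=1 — retry
T0 LOAD — after: cnt=3, r=3 — load
T0 CAS — after: cnt=4, r=3 — ok
T1 CAS — after: cnt=4, r=3 — retry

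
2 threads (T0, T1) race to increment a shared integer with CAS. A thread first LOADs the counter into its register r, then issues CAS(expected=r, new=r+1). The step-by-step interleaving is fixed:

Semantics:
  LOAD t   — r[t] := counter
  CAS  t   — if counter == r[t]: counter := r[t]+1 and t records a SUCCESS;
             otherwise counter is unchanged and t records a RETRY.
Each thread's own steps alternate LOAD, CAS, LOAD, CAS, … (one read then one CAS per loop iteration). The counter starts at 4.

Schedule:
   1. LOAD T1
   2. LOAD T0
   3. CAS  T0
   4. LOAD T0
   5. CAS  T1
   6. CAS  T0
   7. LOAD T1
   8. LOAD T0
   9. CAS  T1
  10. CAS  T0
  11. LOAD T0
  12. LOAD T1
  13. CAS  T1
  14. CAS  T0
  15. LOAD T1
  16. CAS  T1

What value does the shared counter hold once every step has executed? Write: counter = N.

counter = 9

step 1: T1 LOAD ⇒ load; ctr=4 reg=4
step 2: T0 LOAD ⇒ load; ctr=4 reg=4
step 3: T0 CAS ⇒ ok; ctr=5 reg=4
step 4: T0 LOAD ⇒ load; ctr=5 reg=5
step 5: T1 CAS ⇒ retry; ctr=5 reg=4
step 6: T0 CAS ⇒ ok; ctr=6 reg=5
step 7: T1 LOAD ⇒ load; ctr=6 reg=6
step 8: T0 LOAD ⇒ load; ctr=6 reg=6
step 9: T1 CAS ⇒ ok; ctr=7 reg=6
step 10: T0 CAS ⇒ retry; ctr=7 reg=6
step 11: T0 LOAD ⇒ load; ctr=7 reg=7
step 12: T1 LOAD ⇒ load; ctr=7 reg=7
step 13: T1 CAS ⇒ ok; ctr=8 reg=7
step 14: T0 CAS ⇒ retry; ctr=8 reg=7
step 15: T1 LOAD ⇒ load; ctr=8 reg=8
step 16: T1 CAS ⇒ ok; ctr=9 reg=8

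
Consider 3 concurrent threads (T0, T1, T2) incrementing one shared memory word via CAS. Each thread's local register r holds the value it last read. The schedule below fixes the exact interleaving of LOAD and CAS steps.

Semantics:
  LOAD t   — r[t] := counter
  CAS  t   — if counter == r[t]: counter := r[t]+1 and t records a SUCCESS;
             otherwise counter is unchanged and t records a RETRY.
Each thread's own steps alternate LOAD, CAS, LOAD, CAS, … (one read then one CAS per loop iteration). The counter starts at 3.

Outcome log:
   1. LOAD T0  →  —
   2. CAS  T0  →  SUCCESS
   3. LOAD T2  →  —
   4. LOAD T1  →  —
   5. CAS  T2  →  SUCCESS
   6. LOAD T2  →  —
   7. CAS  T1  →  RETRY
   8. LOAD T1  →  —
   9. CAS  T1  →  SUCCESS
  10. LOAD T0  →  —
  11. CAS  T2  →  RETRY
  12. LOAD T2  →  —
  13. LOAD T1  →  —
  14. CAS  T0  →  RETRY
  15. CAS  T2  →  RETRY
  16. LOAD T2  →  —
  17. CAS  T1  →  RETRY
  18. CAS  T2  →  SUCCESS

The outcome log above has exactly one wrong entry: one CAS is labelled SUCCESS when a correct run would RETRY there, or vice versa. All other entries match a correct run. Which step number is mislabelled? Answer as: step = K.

Correct run:
1. LOAD T0 → mem=3 r[T0]=3 [LOAD]
2. CAS T0 → mem=4 r[T0]=3 [OK]
3. LOAD T2 → mem=4 r[T2]=4 [LOAD]
4. LOAD T1 → mem=4 r[T1]=4 [LOAD]
5. CAS T2 → mem=5 r[T2]=4 [OK]
6. LOAD T2 → mem=5 r[T2]=5 [LOAD]
7. CAS T1 → mem=5 r[T1]=4 [RETRY]
8. LOAD T1 → mem=5 r[T1]=5 [LOAD]
9. CAS T1 → mem=6 r[T1]=5 [OK]
10. LOAD T0 → mem=6 r[T0]=6 [LOAD]
11. CAS T2 → mem=6 r[T2]=5 [RETRY]
12. LOAD T2 → mem=6 r[T2]=6 [LOAD]
13. LOAD T1 → mem=6 r[T1]=6 [LOAD]
14. CAS T0 → mem=7 r[T0]=6 [OK]
15. CAS T2 → mem=7 r[T2]=6 [RETRY]
16. LOAD T2 → mem=7 r[T2]=7 [LOAD]
17. CAS T1 → mem=7 r[T1]=6 [RETRY]
18. CAS T2 → mem=8 r[T2]=7 [OK]
Mismatch at 14.

step = 14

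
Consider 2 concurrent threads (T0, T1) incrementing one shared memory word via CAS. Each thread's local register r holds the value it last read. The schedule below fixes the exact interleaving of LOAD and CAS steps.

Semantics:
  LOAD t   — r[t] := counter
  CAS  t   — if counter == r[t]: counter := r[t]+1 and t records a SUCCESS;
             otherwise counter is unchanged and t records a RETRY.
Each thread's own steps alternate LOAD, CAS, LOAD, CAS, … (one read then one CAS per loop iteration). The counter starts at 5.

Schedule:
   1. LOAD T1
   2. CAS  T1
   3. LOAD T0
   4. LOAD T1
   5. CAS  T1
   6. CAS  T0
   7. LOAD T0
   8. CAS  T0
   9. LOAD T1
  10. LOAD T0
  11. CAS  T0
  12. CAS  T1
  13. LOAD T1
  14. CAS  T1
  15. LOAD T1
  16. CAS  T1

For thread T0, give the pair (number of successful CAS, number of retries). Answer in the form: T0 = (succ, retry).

T0 = (2, 1)

1. LOAD T1 → mem=5 r[T1]=5 [LOAD]
2. CAS T1 → mem=6 r[T1]=5 [OK]
3. LOAD T0 → mem=6 r[T0]=6 [LOAD]
4. LOAD T1 → mem=6 r[T1]=6 [LOAD]
5. CAS T1 → mem=7 r[T1]=6 [OK]
6. CAS T0 → mem=7 r[T0]=6 [RETRY]
7. LOAD T0 → mem=7 r[T0]=7 [LOAD]
8. CAS T0 → mem=8 r[T0]=7 [OK]
9. LOAD T1 → mem=8 r[T1]=8 [LOAD]
10. LOAD T0 → mem=8 r[T0]=8 [LOAD]
11. CAS T0 → mem=9 r[T0]=8 [OK]
12. CAS T1 → mem=9 r[T1]=8 [RETRY]
13. LOAD T1 → mem=9 r[T1]=9 [LOAD]
14. CAS T1 → mem=10 r[T1]=9 [OK]
15. LOAD T1 → mem=10 r[T1]=10 [LOAD]
16. CAS T1 → mem=11 r[T1]=10 [OK]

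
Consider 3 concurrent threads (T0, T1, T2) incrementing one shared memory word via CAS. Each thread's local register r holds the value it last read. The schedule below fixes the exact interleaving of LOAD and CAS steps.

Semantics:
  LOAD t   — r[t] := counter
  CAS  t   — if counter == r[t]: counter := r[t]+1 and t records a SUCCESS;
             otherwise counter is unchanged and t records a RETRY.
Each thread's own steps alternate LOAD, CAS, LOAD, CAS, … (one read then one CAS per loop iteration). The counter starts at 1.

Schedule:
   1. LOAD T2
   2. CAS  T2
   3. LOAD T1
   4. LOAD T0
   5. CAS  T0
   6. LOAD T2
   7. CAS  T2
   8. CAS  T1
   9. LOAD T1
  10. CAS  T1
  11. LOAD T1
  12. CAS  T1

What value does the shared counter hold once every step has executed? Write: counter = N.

counter = 6

[1] T2.load  rd  (counter 1, T2.r 1)
[2] T2.cas  hit  (counter 2, T2.r 1)
[3] T1.load  rd  (counter 2, T1.r 2)
[4] T0.load  rd  (counter 2, T0.r 2)
[5] T0.cas  hit  (counter 3, T0.r 2)
[6] T2.load  rd  (counter 3, T2.r 3)
[7] T2.cas  hit  (counter 4, T2.r 3)
[8] T1.cas  miss  (counter 4, T1.r 2)
[9] T1.load  rd  (counter 4, T1.r 4)
[10] T1.cas  hit  (counter 5, T1.r 4)
[11] T1.load  rd  (counter 5, T1.r 5)
[12] T1.cas  hit  (counter 6, T1.r 5)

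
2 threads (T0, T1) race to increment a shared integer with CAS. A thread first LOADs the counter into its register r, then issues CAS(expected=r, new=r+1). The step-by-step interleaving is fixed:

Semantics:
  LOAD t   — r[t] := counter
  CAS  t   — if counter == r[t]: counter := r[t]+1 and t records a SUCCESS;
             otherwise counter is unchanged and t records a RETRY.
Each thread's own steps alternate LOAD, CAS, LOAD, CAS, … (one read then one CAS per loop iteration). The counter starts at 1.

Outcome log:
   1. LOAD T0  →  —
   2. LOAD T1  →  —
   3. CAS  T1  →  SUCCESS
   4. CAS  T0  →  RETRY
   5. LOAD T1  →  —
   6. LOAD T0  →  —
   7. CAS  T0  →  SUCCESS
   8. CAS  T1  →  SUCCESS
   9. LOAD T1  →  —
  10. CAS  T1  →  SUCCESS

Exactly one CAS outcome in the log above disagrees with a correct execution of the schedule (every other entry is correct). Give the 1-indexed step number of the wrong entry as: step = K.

step = 8

Correct run:
1. LOAD T0 → mem=1 r[T0]=1 [LOAD]
2. LOAD T1 → mem=1 r[T1]=1 [LOAD]
3. CAS T1 → mem=2 r[T1]=1 [OK]
4. CAS T0 → mem=2 r[T0]=1 [RETRY]
5. LOAD T1 → mem=2 r[T1]=2 [LOAD]
6. LOAD T0 → mem=2 r[T0]=2 [LOAD]
7. CAS T0 → mem=3 r[T0]=2 [OK]
8. CAS T1 → mem=3 r[T1]=2 [RETRY]
9. LOAD T1 → mem=3 r[T1]=3 [LOAD]
10. CAS T1 → mem=4 r[T1]=3 [OK]
Log disagrees first at step 8.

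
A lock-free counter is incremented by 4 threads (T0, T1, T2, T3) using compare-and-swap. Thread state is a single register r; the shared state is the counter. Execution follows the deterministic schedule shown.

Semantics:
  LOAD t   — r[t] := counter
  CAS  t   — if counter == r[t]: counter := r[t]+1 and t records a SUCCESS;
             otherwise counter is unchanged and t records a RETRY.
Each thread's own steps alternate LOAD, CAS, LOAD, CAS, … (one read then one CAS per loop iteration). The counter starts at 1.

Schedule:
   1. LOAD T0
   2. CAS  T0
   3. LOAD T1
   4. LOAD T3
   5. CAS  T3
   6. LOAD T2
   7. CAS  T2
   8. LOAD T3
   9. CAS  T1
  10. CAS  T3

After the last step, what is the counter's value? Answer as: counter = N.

counter = 5

   1) LOAD T0:  M=1  r_T0=1
   2) CAS  T0:  M=2  r_T0=1 ✓
   3) LOAD T1:  M=2  r_T1=2
   4) LOAD T3:  M=2  r_T3=2
   5) CAS  T3:  M=3  r_T3=2 ✓
   6) LOAD T2:  M=3  r_T2=3
   7) CAS  T2:  M=4  r_T2=3 ✓
   8) LOAD T3:  M=4  r_T3=4
   9) CAS  T1:  M=4  r_T1=2 ✗
  10) CAS  T3:  M=5  r_T3=4 ✓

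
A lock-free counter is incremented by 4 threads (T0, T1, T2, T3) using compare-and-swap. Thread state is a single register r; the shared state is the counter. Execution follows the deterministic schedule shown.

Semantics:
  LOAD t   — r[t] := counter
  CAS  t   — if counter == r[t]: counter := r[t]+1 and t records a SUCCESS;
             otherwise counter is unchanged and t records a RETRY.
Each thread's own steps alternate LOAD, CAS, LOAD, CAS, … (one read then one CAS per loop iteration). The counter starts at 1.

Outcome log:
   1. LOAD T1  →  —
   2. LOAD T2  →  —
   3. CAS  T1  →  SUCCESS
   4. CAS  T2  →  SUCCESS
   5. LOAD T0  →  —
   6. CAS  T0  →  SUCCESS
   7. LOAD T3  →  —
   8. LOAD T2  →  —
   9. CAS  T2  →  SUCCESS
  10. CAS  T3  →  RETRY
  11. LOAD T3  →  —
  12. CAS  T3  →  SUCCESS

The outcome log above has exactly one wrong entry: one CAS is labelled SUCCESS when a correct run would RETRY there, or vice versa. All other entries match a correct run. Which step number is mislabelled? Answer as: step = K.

Reference trace:
   1) LOAD T1:  M=1  r_T1=1
   2) LOAD T2:  M=1  r_T2=1
   3) CAS  T1:  M=2  r_T1=1 ✓
   4) CAS  T2:  M=2  r_T2=1 ✗
   5) LOAD T0:  M=2  r_T0=2
   6) CAS  T0:  M=3  r_T0=2 ✓
   7) LOAD T3:  M=3  r_T3=3
   8) LOAD T2:  M=3  r_T2=3
   9) CAS  T2:  M=4  r_T2=3 ✓
  10) CAS  T3:  M=4  r_T3=3 ✗
  11) LOAD T3:  M=4  r_T3=4
  12) CAS  T3:  M=5  r_T3=4 ✓
Log disagrees first at step 4.

step = 4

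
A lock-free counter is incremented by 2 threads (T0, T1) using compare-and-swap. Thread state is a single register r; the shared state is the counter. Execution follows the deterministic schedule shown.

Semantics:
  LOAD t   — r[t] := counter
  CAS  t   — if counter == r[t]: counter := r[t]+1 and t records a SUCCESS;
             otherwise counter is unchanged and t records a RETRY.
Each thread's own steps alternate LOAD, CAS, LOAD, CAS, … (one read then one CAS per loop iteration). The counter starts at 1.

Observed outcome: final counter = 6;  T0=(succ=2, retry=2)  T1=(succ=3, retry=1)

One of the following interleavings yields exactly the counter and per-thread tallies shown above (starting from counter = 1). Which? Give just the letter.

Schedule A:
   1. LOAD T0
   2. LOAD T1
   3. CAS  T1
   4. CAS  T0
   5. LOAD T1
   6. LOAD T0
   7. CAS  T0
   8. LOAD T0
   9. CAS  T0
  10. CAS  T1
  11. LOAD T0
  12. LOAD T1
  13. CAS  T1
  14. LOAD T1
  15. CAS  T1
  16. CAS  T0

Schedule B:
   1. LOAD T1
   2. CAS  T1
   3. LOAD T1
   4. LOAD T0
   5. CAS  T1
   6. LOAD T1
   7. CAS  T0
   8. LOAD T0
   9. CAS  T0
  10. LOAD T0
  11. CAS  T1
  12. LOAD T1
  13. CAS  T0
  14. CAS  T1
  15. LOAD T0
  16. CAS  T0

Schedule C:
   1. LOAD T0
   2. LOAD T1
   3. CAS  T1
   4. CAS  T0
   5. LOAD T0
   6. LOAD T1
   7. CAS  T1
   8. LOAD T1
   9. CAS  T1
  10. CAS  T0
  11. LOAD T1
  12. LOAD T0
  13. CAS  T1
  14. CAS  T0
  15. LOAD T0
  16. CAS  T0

A

Tracing schedule A:
step 1: T0 LOAD ⇒ load; ctr=1 reg=1
step 2: T1 LOAD ⇒ load; ctr=1 reg=1
step 3: T1 CAS ⇒ ok; ctr=2 reg=1
step 4: T0 CAS ⇒ retry; ctr=2 reg=1
step 5: T1 LOAD ⇒ load; ctr=2 reg=2
step 6: T0 LOAD ⇒ load; ctr=2 reg=2
step 7: T0 CAS ⇒ ok; ctr=3 reg=2
step 8: T0 LOAD ⇒ load; ctr=3 reg=3
step 9: T0 CAS ⇒ ok; ctr=4 reg=3
step 10: T1 CAS ⇒ retry; ctr=4 reg=2
step 11: T0 LOAD ⇒ load; ctr=4 reg=4
step 12: T1 LOAD ⇒ load; ctr=4 reg=4
step 13: T1 CAS ⇒ ok; ctr=5 reg=4
step 14: T1 LOAD ⇒ load; ctr=5 reg=5
step 15: T1 CAS ⇒ ok; ctr=6 reg=5
step 16: T0 CAS ⇒ retry; ctr=6 reg=4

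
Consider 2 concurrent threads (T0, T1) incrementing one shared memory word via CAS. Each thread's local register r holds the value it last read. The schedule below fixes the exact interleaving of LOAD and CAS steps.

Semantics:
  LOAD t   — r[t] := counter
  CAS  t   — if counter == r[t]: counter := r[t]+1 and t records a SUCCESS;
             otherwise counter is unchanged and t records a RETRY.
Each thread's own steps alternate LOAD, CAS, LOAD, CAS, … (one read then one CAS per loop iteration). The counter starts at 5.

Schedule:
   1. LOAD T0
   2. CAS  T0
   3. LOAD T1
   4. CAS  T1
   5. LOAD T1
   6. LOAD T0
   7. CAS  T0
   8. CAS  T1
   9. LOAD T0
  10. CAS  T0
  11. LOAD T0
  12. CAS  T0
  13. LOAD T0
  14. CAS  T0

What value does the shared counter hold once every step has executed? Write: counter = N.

[1] T0.load  rd  (counter 5, T0.r 5)
[2] T0.cas  hit  (counter 6, T0.r 5)
[3] T1.load  rd  (counter 6, T1.r 6)
[4] T1.cas  hit  (counter 7, T1.r 6)
[5] T1.load  rd  (counter 7, T1.r 7)
[6] T0.load  rd  (counter 7, T0.r 7)
[7] T0.cas  hit  (counter 8, T0.r 7)
[8] T1.cas  miss  (counter 8, T1.r 7)
[9] T0.load  rd  (counter 8, T0.r 8)
[10] T0.cas  hit  (counter 9, T0.r 8)
[11] T0.load  rd  (counter 9, T0.r 9)
[12] T0.cas  hit  (counter 10, T0.r 9)
[13] T0.load  rd  (counter 10, T0.r 10)
[14] T0.cas  hit  (counter 11, T0.r 10)

counter = 11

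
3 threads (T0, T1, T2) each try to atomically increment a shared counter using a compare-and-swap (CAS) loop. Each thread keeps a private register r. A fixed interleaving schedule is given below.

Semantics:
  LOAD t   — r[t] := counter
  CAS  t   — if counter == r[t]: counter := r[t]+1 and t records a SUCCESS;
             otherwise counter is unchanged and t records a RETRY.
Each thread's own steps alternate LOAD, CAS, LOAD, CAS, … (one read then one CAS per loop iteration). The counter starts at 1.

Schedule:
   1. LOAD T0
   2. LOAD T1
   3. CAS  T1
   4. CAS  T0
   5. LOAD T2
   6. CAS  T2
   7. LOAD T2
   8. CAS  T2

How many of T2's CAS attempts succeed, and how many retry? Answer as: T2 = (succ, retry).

T2 = (2, 0)

   1) LOAD T0:  M=1  r_T0=1
   2) LOAD T1:  M=1  r_T1=1
   3) CAS  T1:  M=2  r_T1=1 ✓
   4) CAS  T0:  M=2  r_T0=1 ✗
   5) LOAD T2:  M=2  r_T2=2
   6) CAS  T2:  M=3  r_T2=2 ✓
   7) LOAD T2:  M=3  r_T2=3
   8) CAS  T2:  M=4  r_T2=3 ✓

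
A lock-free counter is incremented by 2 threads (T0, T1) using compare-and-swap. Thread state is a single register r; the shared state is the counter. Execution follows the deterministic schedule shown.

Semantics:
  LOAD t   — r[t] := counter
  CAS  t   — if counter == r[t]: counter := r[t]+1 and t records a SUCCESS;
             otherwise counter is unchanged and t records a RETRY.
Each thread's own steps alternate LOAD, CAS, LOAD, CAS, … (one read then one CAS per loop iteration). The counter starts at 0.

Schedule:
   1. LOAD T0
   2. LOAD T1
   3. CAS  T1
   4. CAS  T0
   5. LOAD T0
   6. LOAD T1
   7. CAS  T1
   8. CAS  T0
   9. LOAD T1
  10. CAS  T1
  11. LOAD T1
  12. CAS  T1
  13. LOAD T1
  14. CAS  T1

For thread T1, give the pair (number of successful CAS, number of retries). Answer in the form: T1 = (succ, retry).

T0 LOAD — after: cnt=0, r=0 — load
T1 LOAD — after: cnt=0, r=0 — load
T1 CAS — after: cnt=1, r=0 — ok
T0 CAS — after: cnt=1, r=0 — retry
T0 LOAD — after: cnt=1, r=1 — load
T1 LOAD — after: cnt=1, r=1 — load
T1 CAS — after: cnt=2, r=1 — ok
T0 CAS — after: cnt=2, r=1 — retry
T1 LOAD — after: cnt=2, r=2 — load
T1 CAS — after: cnt=3, r=2 — ok
T1 LOAD — after: cnt=3, r=3 — load
T1 CAS — after: cnt=4, r=3 — ok
T1 LOAD — after: cnt=4, r=4 — load
T1 CAS — after: cnt=5, r=4 — ok

T1 = (5, 0)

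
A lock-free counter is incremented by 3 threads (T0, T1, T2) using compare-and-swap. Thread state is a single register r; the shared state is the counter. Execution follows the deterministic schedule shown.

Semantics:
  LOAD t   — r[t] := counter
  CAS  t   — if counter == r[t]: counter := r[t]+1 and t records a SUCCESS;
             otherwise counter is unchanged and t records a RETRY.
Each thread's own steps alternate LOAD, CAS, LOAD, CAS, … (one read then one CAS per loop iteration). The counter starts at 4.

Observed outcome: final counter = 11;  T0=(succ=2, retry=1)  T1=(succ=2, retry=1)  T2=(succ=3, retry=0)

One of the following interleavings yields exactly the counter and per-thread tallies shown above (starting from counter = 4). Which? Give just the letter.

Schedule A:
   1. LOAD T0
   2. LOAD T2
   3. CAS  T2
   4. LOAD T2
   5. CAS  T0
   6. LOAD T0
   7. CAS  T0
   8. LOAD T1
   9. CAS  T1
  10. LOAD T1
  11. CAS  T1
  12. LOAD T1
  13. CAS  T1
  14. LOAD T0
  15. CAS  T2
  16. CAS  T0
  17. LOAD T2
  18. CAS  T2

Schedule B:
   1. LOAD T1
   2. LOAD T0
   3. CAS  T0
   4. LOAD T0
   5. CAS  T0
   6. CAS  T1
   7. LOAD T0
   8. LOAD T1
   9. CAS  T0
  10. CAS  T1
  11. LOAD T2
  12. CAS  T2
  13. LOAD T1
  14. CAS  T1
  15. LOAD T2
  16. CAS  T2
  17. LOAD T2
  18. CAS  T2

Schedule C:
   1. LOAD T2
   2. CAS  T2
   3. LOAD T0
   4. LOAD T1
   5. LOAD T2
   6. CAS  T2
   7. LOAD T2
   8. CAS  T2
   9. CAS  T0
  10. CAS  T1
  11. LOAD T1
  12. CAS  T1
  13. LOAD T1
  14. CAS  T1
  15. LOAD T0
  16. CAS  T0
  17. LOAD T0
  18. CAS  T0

C

Run C:
#1 T2 reads 4
#2 T2 CAS(4→5) writes; counter now 5
#3 T0 reads 5
#4 T1 reads 5
#5 T2 reads 5
#6 T2 CAS(5→6) writes; counter now 6
#7 T2 reads 6
#8 T2 CAS(6→7) writes; counter now 7
#9 T0 CAS(5→6) fails; counter now 7
#10 T1 CAS(5→6) fails; counter now 7
#11 T1 reads 7
#12 T1 CAS(7→8) writes; counter now 8
#13 T1 reads 8
#14 T1 CAS(8→9) writes; counter now 9
#15 T0 reads 9
#16 T0 CAS(9→10) writes; counter now 10
#17 T0 reads 10
#18 T0 CAS(10→11) writes; counter now 11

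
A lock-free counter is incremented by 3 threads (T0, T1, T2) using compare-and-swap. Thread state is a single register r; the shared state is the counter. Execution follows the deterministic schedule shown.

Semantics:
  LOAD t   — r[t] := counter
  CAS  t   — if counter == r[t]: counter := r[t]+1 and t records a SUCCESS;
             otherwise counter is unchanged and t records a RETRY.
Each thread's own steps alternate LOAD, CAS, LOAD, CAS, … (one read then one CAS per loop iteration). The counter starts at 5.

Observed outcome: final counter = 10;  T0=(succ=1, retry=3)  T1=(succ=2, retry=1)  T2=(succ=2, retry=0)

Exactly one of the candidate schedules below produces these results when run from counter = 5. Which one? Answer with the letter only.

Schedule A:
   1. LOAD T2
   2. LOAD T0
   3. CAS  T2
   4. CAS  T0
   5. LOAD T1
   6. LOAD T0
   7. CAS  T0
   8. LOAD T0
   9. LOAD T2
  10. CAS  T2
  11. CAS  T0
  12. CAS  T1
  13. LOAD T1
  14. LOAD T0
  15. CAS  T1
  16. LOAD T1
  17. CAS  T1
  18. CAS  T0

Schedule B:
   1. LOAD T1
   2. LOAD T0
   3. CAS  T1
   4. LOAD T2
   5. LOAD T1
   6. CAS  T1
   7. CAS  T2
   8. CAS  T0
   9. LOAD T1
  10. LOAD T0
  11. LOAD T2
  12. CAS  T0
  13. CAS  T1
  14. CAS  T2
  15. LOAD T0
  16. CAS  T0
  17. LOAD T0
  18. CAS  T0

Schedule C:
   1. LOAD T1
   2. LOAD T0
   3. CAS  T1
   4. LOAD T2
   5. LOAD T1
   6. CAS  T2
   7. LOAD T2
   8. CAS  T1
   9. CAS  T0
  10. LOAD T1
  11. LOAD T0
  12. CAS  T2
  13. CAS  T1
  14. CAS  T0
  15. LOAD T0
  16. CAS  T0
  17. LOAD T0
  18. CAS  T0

Simulating candidate A:
1. LOAD T2 → mem=5 r[T2]=5 [LOAD]
2. LOAD T0 → mem=5 r[T0]=5 [LOAD]
3. CAS T2 → mem=6 r[T2]=5 [OK]
4. CAS T0 → mem=6 r[T0]=5 [RETRY]
5. LOAD T1 → mem=6 r[T1]=6 [LOAD]
6. LOAD T0 → mem=6 r[T0]=6 [LOAD]
7. CAS T0 → mem=7 r[T0]=6 [OK]
8. LOAD T0 → mem=7 r[T0]=7 [LOAD]
9. LOAD T2 → mem=7 r[T2]=7 [LOAD]
10. CAS T2 → mem=8 r[T2]=7 [OK]
11. CAS T0 → mem=8 r[T0]=7 [RETRY]
12. CAS T1 → mem=8 r[T1]=6 [RETRY]
13. LOAD T1 → mem=8 r[T1]=8 [LOAD]
14. LOAD T0 → mem=8 r[T0]=8 [LOAD]
15. CAS T1 → mem=9 r[T1]=8 [OK]
16. LOAD T1 → mem=9 r[T1]=9 [LOAD]
17. CAS T1 → mem=10 r[T1]=9 [OK]
18. CAS T0 → mem=10 r[T0]=8 [RETRY]

A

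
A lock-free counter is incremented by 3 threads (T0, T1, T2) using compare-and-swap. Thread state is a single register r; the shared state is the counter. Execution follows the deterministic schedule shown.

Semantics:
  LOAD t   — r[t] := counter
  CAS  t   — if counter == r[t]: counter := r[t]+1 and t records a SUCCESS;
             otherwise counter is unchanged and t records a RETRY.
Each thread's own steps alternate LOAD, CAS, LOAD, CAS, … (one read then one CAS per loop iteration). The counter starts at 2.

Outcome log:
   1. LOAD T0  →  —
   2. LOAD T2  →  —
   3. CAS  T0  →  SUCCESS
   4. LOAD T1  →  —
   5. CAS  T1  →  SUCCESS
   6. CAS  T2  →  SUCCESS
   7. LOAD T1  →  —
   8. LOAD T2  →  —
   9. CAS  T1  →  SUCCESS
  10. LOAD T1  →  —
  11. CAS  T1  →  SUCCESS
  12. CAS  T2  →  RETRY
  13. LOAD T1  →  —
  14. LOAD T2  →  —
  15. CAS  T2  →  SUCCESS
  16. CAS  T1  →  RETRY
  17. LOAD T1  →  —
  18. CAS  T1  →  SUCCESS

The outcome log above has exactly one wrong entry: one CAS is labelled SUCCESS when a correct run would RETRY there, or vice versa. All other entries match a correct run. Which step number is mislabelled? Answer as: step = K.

Reference trace:
#1 T0 reads 2
#2 T2 reads 2
#3 T0 CAS(2→3) writes; counter now 3
#4 T1 reads 3
#5 T1 CAS(3→4) writes; counter now 4
#6 T2 CAS(2→3) fails; counter now 4
#7 T1 reads 4
#8 T2 reads 4
#9 T1 CAS(4→5) writes; counter now 5
#10 T1 reads 5
#11 T1 CAS(5→6) writes; counter now 6
#12 T2 CAS(4→5) fails; counter now 6
#13 T1 reads 6
#14 T2 reads 6
#15 T2 CAS(6→7) writes; counter now 7
#16 T1 CAS(6→7) fails; counter now 7
#17 T1 reads 7
#18 T1 CAS(7→8) writes; counter now 8
Log disagrees first at step 6.

step = 6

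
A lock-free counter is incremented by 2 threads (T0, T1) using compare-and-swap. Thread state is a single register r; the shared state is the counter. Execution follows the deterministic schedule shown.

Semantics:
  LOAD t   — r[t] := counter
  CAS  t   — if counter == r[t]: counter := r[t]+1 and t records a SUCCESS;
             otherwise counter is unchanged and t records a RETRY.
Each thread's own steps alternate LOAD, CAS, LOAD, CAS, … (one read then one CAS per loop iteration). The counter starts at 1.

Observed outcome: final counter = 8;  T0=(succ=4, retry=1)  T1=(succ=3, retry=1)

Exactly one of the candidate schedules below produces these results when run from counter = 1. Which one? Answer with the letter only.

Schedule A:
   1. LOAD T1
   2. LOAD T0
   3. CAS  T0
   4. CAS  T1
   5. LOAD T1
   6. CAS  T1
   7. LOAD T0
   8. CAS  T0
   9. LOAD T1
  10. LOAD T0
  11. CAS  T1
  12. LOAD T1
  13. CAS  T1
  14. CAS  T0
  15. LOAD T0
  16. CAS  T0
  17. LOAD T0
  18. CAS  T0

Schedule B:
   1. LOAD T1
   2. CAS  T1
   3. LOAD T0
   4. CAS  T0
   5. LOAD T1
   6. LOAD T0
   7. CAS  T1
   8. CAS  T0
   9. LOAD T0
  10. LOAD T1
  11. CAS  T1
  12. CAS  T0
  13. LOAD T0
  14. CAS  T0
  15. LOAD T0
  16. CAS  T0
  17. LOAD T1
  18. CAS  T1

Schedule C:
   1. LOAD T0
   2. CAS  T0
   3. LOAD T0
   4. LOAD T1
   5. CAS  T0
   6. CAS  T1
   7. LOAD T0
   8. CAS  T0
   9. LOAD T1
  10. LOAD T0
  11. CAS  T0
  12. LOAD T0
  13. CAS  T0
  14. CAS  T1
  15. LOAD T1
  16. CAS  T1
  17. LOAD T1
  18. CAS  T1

A

Simulating candidate A:
T1 LOAD — after: cnt=1, r=1 — load
T0 LOAD — after: cnt=1, r=1 — load
T0 CAS — after: cnt=2, r=1 — ok
T1 CAS — after: cnt=2, r=1 — retry
T1 LOAD — after: cnt=2, r=2 — load
T1 CAS — after: cnt=3, r=2 — ok
T0 LOAD — after: cnt=3, r=3 — load
T0 CAS — after: cnt=4, r=3 — ok
T1 LOAD — after: cnt=4, r=4 — load
T0 LOAD — after: cnt=4, r=4 — load
T1 CAS — after: cnt=5, r=4 — ok
T1 LOAD — after: cnt=5, r=5 — load
T1 CAS — after: cnt=6, r=5 — ok
T0 CAS — after: cnt=6, r=4 — retry
T0 LOAD — after: cnt=6, r=6 — load
T0 CAS — after: cnt=7, r=6 — ok
T0 LOAD — after: cnt=7, r=7 — load
T0 CAS — after: cnt=8, r=7 — ok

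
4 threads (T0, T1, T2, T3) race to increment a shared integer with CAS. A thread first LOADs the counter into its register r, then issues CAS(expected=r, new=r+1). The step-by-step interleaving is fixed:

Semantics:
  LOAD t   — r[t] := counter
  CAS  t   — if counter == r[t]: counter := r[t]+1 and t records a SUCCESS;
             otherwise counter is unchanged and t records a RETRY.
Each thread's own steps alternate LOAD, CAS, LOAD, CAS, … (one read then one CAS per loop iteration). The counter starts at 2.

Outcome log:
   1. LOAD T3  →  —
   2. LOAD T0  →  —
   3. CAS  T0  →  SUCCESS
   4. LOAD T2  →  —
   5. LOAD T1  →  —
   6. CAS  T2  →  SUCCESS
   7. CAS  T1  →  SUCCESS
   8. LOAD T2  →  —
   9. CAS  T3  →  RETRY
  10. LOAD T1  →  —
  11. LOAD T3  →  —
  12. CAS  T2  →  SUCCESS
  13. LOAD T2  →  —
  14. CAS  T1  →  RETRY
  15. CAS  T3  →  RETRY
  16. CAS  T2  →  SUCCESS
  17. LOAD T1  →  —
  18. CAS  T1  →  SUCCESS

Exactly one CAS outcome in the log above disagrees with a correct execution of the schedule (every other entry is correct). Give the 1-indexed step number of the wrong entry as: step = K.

step = 7

Re-executing:
step 1: T3 LOAD ⇒ load; ctr=2 reg=2
step 2: T0 LOAD ⇒ load; ctr=2 reg=2
step 3: T0 CAS ⇒ ok; ctr=3 reg=2
step 4: T2 LOAD ⇒ load; ctr=3 reg=3
step 5: T1 LOAD ⇒ load; ctr=3 reg=3
step 6: T2 CAS ⇒ ok; ctr=4 reg=3
step 7: T1 CAS ⇒ retry; ctr=4 reg=3
step 8: T2 LOAD ⇒ load; ctr=4 reg=4
step 9: T3 CAS ⇒ retry; ctr=4 reg=2
step 10: T1 LOAD ⇒ load; ctr=4 reg=4
step 11: T3 LOAD ⇒ load; ctr=4 reg=4
step 12: T2 CAS ⇒ ok; ctr=5 reg=4
step 13: T2 LOAD ⇒ load; ctr=5 reg=5
step 14: T1 CAS ⇒ retry; ctr=5 reg=4
step 15: T3 CAS ⇒ retry; ctr=5 reg=4
step 16: T2 CAS ⇒ ok; ctr=6 reg=5
step 17: T1 LOAD ⇒ load; ctr=6 reg=6
step 18: T1 CAS ⇒ ok; ctr=7 reg=6
Flip is step 7.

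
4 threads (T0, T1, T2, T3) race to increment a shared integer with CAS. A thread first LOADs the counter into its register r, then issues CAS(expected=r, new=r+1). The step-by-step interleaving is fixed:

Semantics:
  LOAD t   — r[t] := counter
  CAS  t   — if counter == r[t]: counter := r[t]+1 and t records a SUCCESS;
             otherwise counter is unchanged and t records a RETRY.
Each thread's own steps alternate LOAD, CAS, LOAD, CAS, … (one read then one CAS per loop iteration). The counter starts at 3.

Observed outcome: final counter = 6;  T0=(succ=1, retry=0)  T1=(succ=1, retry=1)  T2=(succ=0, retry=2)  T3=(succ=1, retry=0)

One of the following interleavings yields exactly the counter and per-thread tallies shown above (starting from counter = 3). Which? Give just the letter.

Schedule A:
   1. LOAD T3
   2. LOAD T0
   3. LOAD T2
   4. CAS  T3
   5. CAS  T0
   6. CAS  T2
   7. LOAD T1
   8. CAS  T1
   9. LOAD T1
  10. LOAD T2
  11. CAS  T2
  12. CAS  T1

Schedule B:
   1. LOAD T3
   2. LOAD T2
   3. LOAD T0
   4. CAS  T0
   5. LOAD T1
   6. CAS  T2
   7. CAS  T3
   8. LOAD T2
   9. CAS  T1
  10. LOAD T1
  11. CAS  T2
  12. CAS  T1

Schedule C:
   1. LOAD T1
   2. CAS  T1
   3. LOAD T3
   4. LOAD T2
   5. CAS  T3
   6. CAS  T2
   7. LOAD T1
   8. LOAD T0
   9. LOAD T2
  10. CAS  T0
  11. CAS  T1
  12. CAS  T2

C

Tracing schedule C:
T1 LOAD — after: cnt=3, r=3 — load
T1 CAS — after: cnt=4, r=3 — ok
T3 LOAD — after: cnt=4, r=4 — load
T2 LOAD — after: cnt=4, r=4 — load
T3 CAS — after: cnt=5, r=4 — ok
T2 CAS — after: cnt=5, r=4 — retry
T1 LOAD — after: cnt=5, r=5 — load
T0 LOAD — after: cnt=5, r=5 — load
T2 LOAD — after: cnt=5, r=5 — load
T0 CAS — after: cnt=6, r=5 — ok
T1 CAS — after: cnt=6, r=5 — retry
T2 CAS — after: cnt=6, r=5 — retry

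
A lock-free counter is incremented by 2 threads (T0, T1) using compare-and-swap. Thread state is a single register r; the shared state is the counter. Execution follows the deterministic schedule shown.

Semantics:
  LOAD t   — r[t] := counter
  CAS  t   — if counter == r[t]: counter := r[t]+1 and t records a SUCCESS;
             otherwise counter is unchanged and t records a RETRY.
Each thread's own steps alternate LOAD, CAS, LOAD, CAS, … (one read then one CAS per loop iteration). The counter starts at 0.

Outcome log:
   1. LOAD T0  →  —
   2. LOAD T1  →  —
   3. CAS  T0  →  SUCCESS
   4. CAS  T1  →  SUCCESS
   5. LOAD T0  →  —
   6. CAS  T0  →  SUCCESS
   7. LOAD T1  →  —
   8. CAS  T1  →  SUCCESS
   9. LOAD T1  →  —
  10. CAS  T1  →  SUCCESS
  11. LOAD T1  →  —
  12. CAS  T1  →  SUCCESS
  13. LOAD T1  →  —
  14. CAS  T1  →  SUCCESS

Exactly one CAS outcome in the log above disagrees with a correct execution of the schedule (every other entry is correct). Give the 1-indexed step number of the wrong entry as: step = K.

step = 4

Reference trace:
step 1: T0 LOAD ⇒ load; ctr=0 reg=0
step 2: T1 LOAD ⇒ load; ctr=0 reg=0
step 3: T0 CAS ⇒ ok; ctr=1 reg=0
step 4: T1 CAS ⇒ retry; ctr=1 reg=0
step 5: T0 LOAD ⇒ load; ctr=1 reg=1
step 6: T0 CAS ⇒ ok; ctr=2 reg=1
step 7: T1 LOAD ⇒ load; ctr=2 reg=2
step 8: T1 CAS ⇒ ok; ctr=3 reg=2
step 9: T1 LOAD ⇒ load; ctr=3 reg=3
step 10: T1 CAS ⇒ ok; ctr=4 reg=3
step 11: T1 LOAD ⇒ load; ctr=4 reg=4
step 12: T1 CAS ⇒ ok; ctr=5 reg=4
step 13: T1 LOAD ⇒ load; ctr=5 reg=5
step 14: T1 CAS ⇒ ok; ctr=6 reg=5
Mismatch at 4.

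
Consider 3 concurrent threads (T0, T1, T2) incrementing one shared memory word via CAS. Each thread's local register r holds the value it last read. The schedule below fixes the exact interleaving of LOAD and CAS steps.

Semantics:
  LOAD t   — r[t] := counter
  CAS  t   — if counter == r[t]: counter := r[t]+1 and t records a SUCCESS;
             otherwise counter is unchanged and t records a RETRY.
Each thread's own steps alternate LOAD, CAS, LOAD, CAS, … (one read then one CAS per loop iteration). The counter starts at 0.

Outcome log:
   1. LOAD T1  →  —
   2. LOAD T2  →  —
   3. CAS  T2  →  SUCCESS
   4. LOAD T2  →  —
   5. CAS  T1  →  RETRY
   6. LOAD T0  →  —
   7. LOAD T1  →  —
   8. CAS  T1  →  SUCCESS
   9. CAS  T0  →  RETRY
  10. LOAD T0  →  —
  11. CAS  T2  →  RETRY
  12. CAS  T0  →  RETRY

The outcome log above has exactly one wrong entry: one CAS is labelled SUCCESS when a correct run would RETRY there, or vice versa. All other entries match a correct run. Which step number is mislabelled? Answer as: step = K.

step = 12

Correct run:
1. LOAD T1 → mem=0 r[T1]=0 [LOAD]
2. LOAD T2 → mem=0 r[T2]=0 [LOAD]
3. CAS T2 → mem=1 r[T2]=0 [OK]
4. LOAD T2 → mem=1 r[T2]=1 [LOAD]
5. CAS T1 → mem=1 r[T1]=0 [RETRY]
6. LOAD T0 → mem=1 r[T0]=1 [LOAD]
7. LOAD T1 → mem=1 r[T1]=1 [LOAD]
8. CAS T1 → mem=2 r[T1]=1 [OK]
9. CAS T0 → mem=2 r[T0]=1 [RETRY]
10. LOAD T0 → mem=2 r[T0]=2 [LOAD]
11. CAS T2 → mem=2 r[T2]=1 [RETRY]
12. CAS T0 → mem=3 r[T0]=2 [OK]
Mismatch at 12.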